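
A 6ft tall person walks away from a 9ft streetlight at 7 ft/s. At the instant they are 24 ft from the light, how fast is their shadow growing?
14 ft/s

By similar triangles: 9/(x+s) = 6/s
Solving: s = 6x/3
ds/dt = 6/3 · dx/dt = 2 · 7 = 14 ft/s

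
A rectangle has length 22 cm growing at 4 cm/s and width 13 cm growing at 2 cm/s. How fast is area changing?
96 cm²/s

A = lw
dA/dt = w·dl/dt + l·dw/dt = 13·4 + 22·2 = 96 cm²/s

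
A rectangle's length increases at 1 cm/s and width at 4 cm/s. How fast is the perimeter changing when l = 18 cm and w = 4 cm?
10 cm/s

P = 2(l + w)
dP/dt = 2(dl/dt + dw/dt) = 2(1 + 4) = 10 cm/s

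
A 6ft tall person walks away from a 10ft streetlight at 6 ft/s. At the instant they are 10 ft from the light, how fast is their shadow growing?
9 ft/s

By similar triangles: 10/(x+s) = 6/s
Solving: s = 6x/4
ds/dt = 6/4 · dx/dt = 3/2 · 6 = 9 ft/s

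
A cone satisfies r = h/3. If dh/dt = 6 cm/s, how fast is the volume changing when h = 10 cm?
200π/3 cm³/s

V = (1/3)π(h/3)²h = πh³/27
dV/dt = πh²/9 · 6
At h = 10: dV/dt = 200π/3 cm³/s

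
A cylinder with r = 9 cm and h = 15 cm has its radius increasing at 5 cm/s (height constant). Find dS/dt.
330π cm²/s

S = 2πrh + 2πr² (lateral + bases)
dS/dt = (2πh + 4πr)·dr/dt = (2π·15 + 4π·9)·5
= 330π cm²/s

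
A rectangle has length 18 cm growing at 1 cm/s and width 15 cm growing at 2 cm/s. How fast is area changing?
51 cm²/s

A = lw
dA/dt = w·dl/dt + l·dw/dt = 15·1 + 18·2 = 51 cm²/s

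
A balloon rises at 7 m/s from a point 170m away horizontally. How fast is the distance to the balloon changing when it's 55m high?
77√1277/1277 ≈ 2.155 m/s

z² = 170² + y²
z = √(170² + 55²) = 5√1277
dz/dt = y/z · dy/dt = 55/(5√1277) · 7 = 77√1277/1277 ≈ 2.155 m/s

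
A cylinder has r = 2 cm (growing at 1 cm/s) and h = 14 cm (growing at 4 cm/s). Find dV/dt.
72π cm³/s

V = πr²h
dV/dt = 2πrh·dr/dt + πr²·dh/dt
= 2π(2)(14)(1) + π(2)²(4)
= 72π cm³/s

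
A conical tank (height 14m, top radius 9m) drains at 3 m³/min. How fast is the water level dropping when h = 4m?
49/(108π) ≈ 0.1444 m/min

r/h = 9/14, so r = (9/14)h
V = (1/3)πr²h = (1/3)π((9/14)h)²h = (27/196)πh³
dV/dh = (81/196)πh²
dh/dt = (dV/dt)/(dV/dh) = -3/((81/196)π·4²) = -49/(108π) m/min
The level is dropping at 49/(108π) ≈ 0.1444 m/min.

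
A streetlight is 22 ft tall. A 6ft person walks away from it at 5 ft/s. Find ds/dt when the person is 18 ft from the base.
15/8 ft/s

By similar triangles: 22/(x+s) = 6/s
Solving: s = 6x/16
ds/dt = 6/16 · dx/dt = 3/8 · 5 = 15/8 ft/s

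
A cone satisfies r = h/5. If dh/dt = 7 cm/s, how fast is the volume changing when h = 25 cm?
175π cm³/s

V = (1/3)π(h/5)²h = πh³/75
dV/dt = πh²/25 · 7
At h = 25: dV/dt = 175π cm³/s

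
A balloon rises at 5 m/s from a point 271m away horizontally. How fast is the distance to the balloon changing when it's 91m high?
455√81722/81722 ≈ 1.592 m/s

z² = 271² + y²
z = √(271² + 91²) = √81722
dz/dt = y/z · dy/dt = 91/√81722 · 5 = 455√81722/81722 ≈ 1.592 m/s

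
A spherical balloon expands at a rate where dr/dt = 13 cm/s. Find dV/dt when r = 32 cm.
53248π cm³/s

V = (4/3)πr³
dV/dt = dV/dr · dr/dt = 4πr² · 13
At r = 32: dV/dt = 53248π cm³/s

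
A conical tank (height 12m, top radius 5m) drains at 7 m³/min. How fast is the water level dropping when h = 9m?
112/(225π) ≈ 0.1584 m/min

r/h = 5/12, so r = (5/12)h
V = (1/3)πr²h = (1/3)π((5/12)h)²h = (25/432)πh³
dV/dh = (25/144)πh²
dh/dt = (dV/dt)/(dV/dh) = -7/((25/144)π·9²) = -112/(225π) m/min
The level is dropping at 112/(225π) ≈ 0.1584 m/min.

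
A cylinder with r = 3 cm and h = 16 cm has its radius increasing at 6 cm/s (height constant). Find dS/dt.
264π cm²/s

S = 2πrh + 2πr² (lateral + bases)
dS/dt = (2πh + 4πr)·dr/dt = (2π·16 + 4π·3)·6
= 264π cm²/s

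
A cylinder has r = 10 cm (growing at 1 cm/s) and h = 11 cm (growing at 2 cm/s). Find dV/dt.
420π cm³/s

V = πr²h
dV/dt = 2πrh·dr/dt + πr²·dh/dt
= 2π(10)(11)(1) + π(10)²(2)
= 420π cm³/s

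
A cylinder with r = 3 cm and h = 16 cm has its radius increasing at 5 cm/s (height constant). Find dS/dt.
220π cm²/s

S = 2πrh + 2πr² (lateral + bases)
dS/dt = (2πh + 4πr)·dr/dt = (2π·16 + 4π·3)·5
= 220π cm²/s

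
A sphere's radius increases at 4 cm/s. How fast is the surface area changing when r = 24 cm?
768π cm²/s

S = 4πr²
dS/dt = dS/dr · dr/dt = 8πr · 4
At r = 24: dS/dt = 768π cm²/s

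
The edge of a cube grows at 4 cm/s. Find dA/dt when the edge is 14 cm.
672 cm²/s

A = 6s²
dA/dt = 12s · ds/dt = 12·14·4 = 672 cm²/s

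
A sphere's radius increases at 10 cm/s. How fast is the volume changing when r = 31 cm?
38440π cm³/s

V = (4/3)πr³
dV/dt = dV/dr · dr/dt = 4πr² · 10
At r = 31: dV/dt = 38440π cm³/s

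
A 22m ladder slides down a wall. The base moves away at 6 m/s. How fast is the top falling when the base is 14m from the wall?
7√2/2 ≈ 4.95 m/s

x² + y² = 22²
2x·dx/dt + 2y·dy/dt = 0
dy/dt = -x/y · dx/dt = -14/(12√2) · 6 = -7√2/2 m/s
The top is descending at 7√2/2 ≈ 4.95 m/s.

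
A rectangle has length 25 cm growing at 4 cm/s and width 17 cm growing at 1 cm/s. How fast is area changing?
93 cm²/s

A = lw
dA/dt = w·dl/dt + l·dw/dt = 17·4 + 25·1 = 93 cm²/s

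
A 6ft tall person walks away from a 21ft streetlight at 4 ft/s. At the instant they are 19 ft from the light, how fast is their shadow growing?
8/5 ft/s

By similar triangles: 21/(x+s) = 6/s
Solving: s = 6x/15
ds/dt = 6/15 · dx/dt = 2/5 · 4 = 8/5 ft/s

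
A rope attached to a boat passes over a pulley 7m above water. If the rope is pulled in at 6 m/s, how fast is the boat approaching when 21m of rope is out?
9√2/2 ≈ 6.364 m/s

rope² = x² + 7²
x = √(21² - 7²) = 14√2
dx/dt = (rope/x) · d(rope)/dt = (21/(14√2)) · (-6) = -9√2/2 m/s
The boat approaches at 9√2/2 ≈ 6.364 m/s.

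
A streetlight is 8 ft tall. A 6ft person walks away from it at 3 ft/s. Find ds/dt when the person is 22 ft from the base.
9 ft/s

By similar triangles: 8/(x+s) = 6/s
Solving: s = 6x/2
ds/dt = 6/2 · dx/dt = 3 · 3 = 9 ft/s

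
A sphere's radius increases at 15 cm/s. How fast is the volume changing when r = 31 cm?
57660π cm³/s

V = (4/3)πr³
dV/dt = dV/dr · dr/dt = 4πr² · 15
At r = 31: dV/dt = 57660π cm³/s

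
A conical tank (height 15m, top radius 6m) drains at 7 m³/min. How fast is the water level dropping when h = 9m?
175/(324π) ≈ 0.1719 m/min

r/h = 6/15, so r = (2/5)h
V = (1/3)πr²h = (1/3)π((2/5)h)²h = (4/75)πh³
dV/dh = (4/25)πh²
dh/dt = (dV/dt)/(dV/dh) = -7/((4/25)π·9²) = -175/(324π) m/min
The level is dropping at 175/(324π) ≈ 0.1719 m/min.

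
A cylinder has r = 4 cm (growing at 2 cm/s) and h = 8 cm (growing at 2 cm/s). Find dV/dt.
160π cm³/s

V = πr²h
dV/dt = 2πrh·dr/dt + πr²·dh/dt
= 2π(4)(8)(2) + π(4)²(2)
= 160π cm³/s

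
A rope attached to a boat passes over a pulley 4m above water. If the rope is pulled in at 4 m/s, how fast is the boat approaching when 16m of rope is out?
16√15/15 ≈ 4.131 m/s

rope² = x² + 4²
x = √(16² - 4²) = 4√15
dx/dt = (rope/x) · d(rope)/dt = (16/(4√15)) · (-4) = -16√15/15 m/s
The boat approaches at 16√15/15 ≈ 4.131 m/s.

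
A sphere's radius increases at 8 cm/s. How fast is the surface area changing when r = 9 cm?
576π cm²/s

S = 4πr²
dS/dt = dS/dr · dr/dt = 8πr · 8
At r = 9: dS/dt = 576π cm²/s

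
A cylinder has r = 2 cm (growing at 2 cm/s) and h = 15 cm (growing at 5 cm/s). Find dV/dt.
140π cm³/s

V = πr²h
dV/dt = 2πrh·dr/dt + πr²·dh/dt
= 2π(2)(15)(2) + π(2)²(5)
= 140π cm³/s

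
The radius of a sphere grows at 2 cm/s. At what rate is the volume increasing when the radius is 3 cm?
72π cm³/s

V = (4/3)πr³
dV/dt = dV/dr · dr/dt = 4πr² · 2
At r = 3: dV/dt = 72π cm³/s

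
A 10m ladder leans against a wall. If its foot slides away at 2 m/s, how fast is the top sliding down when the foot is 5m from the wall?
2√3/3 ≈ 1.155 m/s

x² + y² = 10²
2x·dx/dt + 2y·dy/dt = 0
dy/dt = -x/y · dx/dt = -5/(5√3) · 2 = -2√3/3 m/s
The top is descending at 2√3/3 ≈ 1.155 m/s.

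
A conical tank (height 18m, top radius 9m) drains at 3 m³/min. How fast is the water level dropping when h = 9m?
4/(27π) ≈ 0.04716 m/min

r/h = 9/18, so r = (1/2)h
V = (1/3)πr²h = (1/3)π((1/2)h)²h = (1/12)πh³
dV/dh = (1/4)πh²
dh/dt = (dV/dt)/(dV/dh) = -3/((1/4)π·9²) = -4/(27π) m/min
The level is dropping at 4/(27π) ≈ 0.04716 m/min.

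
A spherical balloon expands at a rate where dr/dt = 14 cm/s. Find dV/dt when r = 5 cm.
1400π cm³/s

V = (4/3)πr³
dV/dt = dV/dr · dr/dt = 4πr² · 14
At r = 5: dV/dt = 1400π cm³/s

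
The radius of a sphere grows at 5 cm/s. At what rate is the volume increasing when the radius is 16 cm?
5120π cm³/s

V = (4/3)πr³
dV/dt = dV/dr · dr/dt = 4πr² · 5
At r = 16: dV/dt = 5120π cm³/s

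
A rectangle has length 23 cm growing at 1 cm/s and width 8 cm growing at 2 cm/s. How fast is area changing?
54 cm²/s

A = lw
dA/dt = w·dl/dt + l·dw/dt = 8·1 + 23·2 = 54 cm²/s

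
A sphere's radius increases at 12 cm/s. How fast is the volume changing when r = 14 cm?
9408π cm³/s

V = (4/3)πr³
dV/dt = dV/dr · dr/dt = 4πr² · 12
At r = 14: dV/dt = 9408π cm³/s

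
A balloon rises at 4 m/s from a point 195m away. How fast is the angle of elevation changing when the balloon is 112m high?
0.015424 rad/s

tan(θ) = y/195
sec²(θ) · dθ/dt = (1/195) · dy/dt
dθ/dt = cos²(θ)/195 · 4 = 195/(195² + 112²) · 4
dθ/dt = 0.015424 rad/s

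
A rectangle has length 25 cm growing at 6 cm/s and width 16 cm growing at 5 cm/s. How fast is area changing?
221 cm²/s

A = lw
dA/dt = w·dl/dt + l·dw/dt = 16·6 + 25·5 = 221 cm²/s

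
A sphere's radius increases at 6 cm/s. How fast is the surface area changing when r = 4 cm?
192π cm²/s

S = 4πr²
dS/dt = dS/dr · dr/dt = 8πr · 6
At r = 4: dS/dt = 192π cm²/s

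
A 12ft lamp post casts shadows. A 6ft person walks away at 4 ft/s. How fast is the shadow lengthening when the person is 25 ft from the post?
4 ft/s

By similar triangles: 12/(x+s) = 6/s
Solving: s = 6x/6
ds/dt = 6/6 · dx/dt = 1 · 4 = 4 ft/s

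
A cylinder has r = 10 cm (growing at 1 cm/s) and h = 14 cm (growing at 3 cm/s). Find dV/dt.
580π cm³/s

V = πr²h
dV/dt = 2πrh·dr/dt + πr²·dh/dt
= 2π(10)(14)(1) + π(10)²(3)
= 580π cm³/s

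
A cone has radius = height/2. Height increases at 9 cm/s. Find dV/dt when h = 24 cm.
1296π cm³/s

V = (1/3)π(h/2)²h = πh³/12
dV/dt = πh²/4 · 9
At h = 24: dV/dt = 1296π cm³/s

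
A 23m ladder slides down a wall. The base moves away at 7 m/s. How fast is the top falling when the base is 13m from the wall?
91√10/60 ≈ 4.796 m/s

x² + y² = 23²
2x·dx/dt + 2y·dy/dt = 0
dy/dt = -x/y · dx/dt = -13/(6√10) · 7 = -91√10/60 m/s
The top is descending at 91√10/60 ≈ 4.796 m/s.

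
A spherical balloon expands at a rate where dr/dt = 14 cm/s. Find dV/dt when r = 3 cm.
504π cm³/s

V = (4/3)πr³
dV/dt = dV/dr · dr/dt = 4πr² · 14
At r = 3: dV/dt = 504π cm³/s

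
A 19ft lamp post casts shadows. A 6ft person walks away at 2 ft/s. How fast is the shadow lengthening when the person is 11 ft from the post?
12/13 ft/s

By similar triangles: 19/(x+s) = 6/s
Solving: s = 6x/13
ds/dt = 6/13 · dx/dt = 6/13 · 2 = 12/13 ft/s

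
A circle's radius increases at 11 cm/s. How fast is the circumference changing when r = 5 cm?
22π cm/s

C = 2πr
dC/dt = 2π · dr/dt = 2π · 11 = 22π cm/s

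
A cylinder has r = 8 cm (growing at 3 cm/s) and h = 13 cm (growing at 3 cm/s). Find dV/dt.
816π cm³/s

V = πr²h
dV/dt = 2πrh·dr/dt + πr²·dh/dt
= 2π(8)(13)(3) + π(8)²(3)
= 816π cm³/s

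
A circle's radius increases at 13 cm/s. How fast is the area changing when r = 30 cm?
780π cm²/s

A = πr²
dA/dt = 2πr · dr/dt = 2π(30)(13) = 780π cm²/s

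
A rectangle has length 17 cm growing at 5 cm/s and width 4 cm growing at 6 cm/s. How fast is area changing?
122 cm²/s

A = lw
dA/dt = w·dl/dt + l·dw/dt = 4·5 + 17·6 = 122 cm²/s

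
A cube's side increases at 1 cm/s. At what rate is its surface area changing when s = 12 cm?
144 cm²/s

A = 6s²
dA/dt = 12s · ds/dt = 12·12·1 = 144 cm²/s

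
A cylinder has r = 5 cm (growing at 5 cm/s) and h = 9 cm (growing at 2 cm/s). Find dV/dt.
500π cm³/s

V = πr²h
dV/dt = 2πrh·dr/dt + πr²·dh/dt
= 2π(5)(9)(5) + π(5)²(2)
= 500π cm³/s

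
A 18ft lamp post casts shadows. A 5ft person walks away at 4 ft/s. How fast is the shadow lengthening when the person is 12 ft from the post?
20/13 ft/s

By similar triangles: 18/(x+s) = 5/s
Solving: s = 5x/13
ds/dt = 5/13 · dx/dt = 5/13 · 4 = 20/13 ft/s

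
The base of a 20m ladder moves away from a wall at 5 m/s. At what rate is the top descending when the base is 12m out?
15/4 = 3.75 m/s

x² + y² = 20²
2x·dx/dt + 2y·dy/dt = 0
dy/dt = -x/y · dx/dt = -12/16 · 5 = -15/4 m/s
The top is descending at 15/4 = 3.75 m/s.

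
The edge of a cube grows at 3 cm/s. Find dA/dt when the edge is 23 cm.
828 cm²/s

A = 6s²
dA/dt = 12s · ds/dt = 12·23·3 = 828 cm²/s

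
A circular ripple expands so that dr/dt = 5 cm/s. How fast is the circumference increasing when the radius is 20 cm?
10π cm/s

C = 2πr
dC/dt = 2π · dr/dt = 2π · 5 = 10π cm/s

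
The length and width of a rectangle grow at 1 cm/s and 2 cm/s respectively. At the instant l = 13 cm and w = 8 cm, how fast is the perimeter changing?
6 cm/s

P = 2(l + w)
dP/dt = 2(dl/dt + dw/dt) = 2(1 + 2) = 6 cm/s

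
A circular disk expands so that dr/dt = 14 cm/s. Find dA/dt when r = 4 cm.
112π cm²/s

A = πr²
dA/dt = 2πr · dr/dt = 2π(4)(14) = 112π cm²/s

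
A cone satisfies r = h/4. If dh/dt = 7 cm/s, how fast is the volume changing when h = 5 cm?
175π/16 cm³/s

V = (1/3)π(h/4)²h = πh³/48
dV/dt = πh²/16 · 7
At h = 5: dV/dt = 175π/16 cm³/s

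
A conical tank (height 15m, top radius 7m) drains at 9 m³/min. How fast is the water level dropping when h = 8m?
2025/(3136π) ≈ 0.2055 m/min

r/h = 7/15, so r = (7/15)h
V = (1/3)πr²h = (1/3)π((7/15)h)²h = (49/675)πh³
dV/dh = (49/225)πh²
dh/dt = (dV/dt)/(dV/dh) = -9/((49/225)π·8²) = -2025/(3136π) m/min
The level is dropping at 2025/(3136π) ≈ 0.2055 m/min.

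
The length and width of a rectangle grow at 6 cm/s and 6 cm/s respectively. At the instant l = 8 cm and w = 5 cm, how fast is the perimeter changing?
24 cm/s

P = 2(l + w)
dP/dt = 2(dl/dt + dw/dt) = 2(6 + 6) = 24 cm/s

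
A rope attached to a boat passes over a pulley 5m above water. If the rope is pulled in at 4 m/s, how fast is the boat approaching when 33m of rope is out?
33√266/133 ≈ 4.047 m/s

rope² = x² + 5²
x = √(33² - 5²) = 2√266
dx/dt = (rope/x) · d(rope)/dt = (33/(2√266)) · (-4) = -33√266/133 m/s
The boat approaches at 33√266/133 ≈ 4.047 m/s.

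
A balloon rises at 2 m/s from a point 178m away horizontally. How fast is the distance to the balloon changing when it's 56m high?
56√8705/8705 ≈ 0.6002 m/s

z² = 178² + y²
z = √(178² + 56²) = 2√8705
dz/dt = y/z · dy/dt = 56/(2√8705) · 2 = 56√8705/8705 ≈ 0.6002 m/s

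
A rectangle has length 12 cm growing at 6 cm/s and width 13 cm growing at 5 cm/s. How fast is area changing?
138 cm²/s

A = lw
dA/dt = w·dl/dt + l·dw/dt = 13·6 + 12·5 = 138 cm²/s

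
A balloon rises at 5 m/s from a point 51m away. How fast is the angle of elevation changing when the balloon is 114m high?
0.016349 rad/s

tan(θ) = y/51
sec²(θ) · dθ/dt = (1/51) · dy/dt
dθ/dt = cos²(θ)/51 · 5 = 51/(51² + 114²) · 5
dθ/dt = 0.016349 rad/s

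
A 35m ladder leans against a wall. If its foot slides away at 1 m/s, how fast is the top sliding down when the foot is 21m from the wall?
3/4 = 0.75 m/s

x² + y² = 35²
2x·dx/dt + 2y·dy/dt = 0
dy/dt = -x/y · dx/dt = -21/28 · 1 = -3/4 m/s
The top is descending at 3/4 = 0.75 m/s.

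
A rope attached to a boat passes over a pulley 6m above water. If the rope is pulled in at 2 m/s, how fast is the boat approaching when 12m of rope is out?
4√3/3 ≈ 2.309 m/s

rope² = x² + 6²
x = √(12² - 6²) = 6√3
dx/dt = (rope/x) · d(rope)/dt = (12/(6√3)) · (-2) = -4√3/3 m/s
The boat approaches at 4√3/3 ≈ 2.309 m/s.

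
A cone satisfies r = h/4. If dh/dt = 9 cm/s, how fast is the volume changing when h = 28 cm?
441π cm³/s

V = (1/3)π(h/4)²h = πh³/48
dV/dt = πh²/16 · 9
At h = 28: dV/dt = 441π cm³/s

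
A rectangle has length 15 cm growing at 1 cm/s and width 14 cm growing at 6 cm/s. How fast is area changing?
104 cm²/s

A = lw
dA/dt = w·dl/dt + l·dw/dt = 14·1 + 15·6 = 104 cm²/s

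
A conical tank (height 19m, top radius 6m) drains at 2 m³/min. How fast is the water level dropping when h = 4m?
361/(288π) ≈ 0.399 m/min

r/h = 6/19, so r = (6/19)h
V = (1/3)πr²h = (1/3)π((6/19)h)²h = (12/361)πh³
dV/dh = (36/361)πh²
dh/dt = (dV/dt)/(dV/dh) = -2/((36/361)π·4²) = -361/(288π) m/min
The level is dropping at 361/(288π) ≈ 0.399 m/min.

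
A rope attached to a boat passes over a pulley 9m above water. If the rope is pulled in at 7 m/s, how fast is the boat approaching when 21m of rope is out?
49√10/20 ≈ 7.748 m/s

rope² = x² + 9²
x = √(21² - 9²) = 6√10
dx/dt = (rope/x) · d(rope)/dt = (21/(6√10)) · (-7) = -49√10/20 m/s
The boat approaches at 49√10/20 ≈ 7.748 m/s.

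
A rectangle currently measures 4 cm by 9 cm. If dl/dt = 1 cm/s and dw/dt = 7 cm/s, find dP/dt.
16 cm/s

P = 2(l + w)
dP/dt = 2(dl/dt + dw/dt) = 2(1 + 7) = 16 cm/s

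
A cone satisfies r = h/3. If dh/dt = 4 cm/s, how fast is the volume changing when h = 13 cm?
676π/9 cm³/s

V = (1/3)π(h/3)²h = πh³/27
dV/dt = πh²/9 · 4
At h = 13: dV/dt = 676π/9 cm³/s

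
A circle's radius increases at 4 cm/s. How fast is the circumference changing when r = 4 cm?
8π cm/s

C = 2πr
dC/dt = 2π · dr/dt = 2π · 4 = 8π cm/s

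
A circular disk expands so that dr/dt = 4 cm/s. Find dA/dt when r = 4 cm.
32π cm²/s

A = πr²
dA/dt = 2πr · dr/dt = 2π(4)(4) = 32π cm²/s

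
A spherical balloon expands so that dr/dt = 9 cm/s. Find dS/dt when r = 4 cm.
288π cm²/s

S = 4πr²
dS/dt = dS/dr · dr/dt = 8πr · 9
At r = 4: dS/dt = 288π cm²/s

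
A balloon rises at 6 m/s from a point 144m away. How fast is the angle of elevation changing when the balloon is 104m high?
0.027383 rad/s

tan(θ) = y/144
sec²(θ) · dθ/dt = (1/144) · dy/dt
dθ/dt = cos²(θ)/144 · 6 = 144/(144² + 104²) · 6
dθ/dt = 0.027383 rad/s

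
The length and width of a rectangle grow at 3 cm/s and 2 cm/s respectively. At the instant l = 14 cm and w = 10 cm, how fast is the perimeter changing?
10 cm/s

P = 2(l + w)
dP/dt = 2(dl/dt + dw/dt) = 2(3 + 2) = 10 cm/s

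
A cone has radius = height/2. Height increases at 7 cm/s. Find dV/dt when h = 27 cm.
5103π/4 cm³/s

V = (1/3)π(h/2)²h = πh³/12
dV/dt = πh²/4 · 7
At h = 27: dV/dt = 5103π/4 cm³/s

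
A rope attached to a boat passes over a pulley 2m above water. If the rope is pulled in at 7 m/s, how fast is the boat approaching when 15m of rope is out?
105√221/221 ≈ 7.063 m/s

rope² = x² + 2²
x = √(15² - 2²) = √221
dx/dt = (rope/x) · d(rope)/dt = (15/√221) · (-7) = -105√221/221 m/s
The boat approaches at 105√221/221 ≈ 7.063 m/s.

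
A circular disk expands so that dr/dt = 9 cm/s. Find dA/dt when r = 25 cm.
450π cm²/s

A = πr²
dA/dt = 2πr · dr/dt = 2π(25)(9) = 450π cm²/s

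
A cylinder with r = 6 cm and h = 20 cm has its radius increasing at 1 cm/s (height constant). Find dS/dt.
64π cm²/s

S = 2πrh + 2πr² (lateral + bases)
dS/dt = (2πh + 4πr)·dr/dt = (2π·20 + 4π·6)·1
= 64π cm²/s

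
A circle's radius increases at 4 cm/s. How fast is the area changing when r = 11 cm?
88π cm²/s

A = πr²
dA/dt = 2πr · dr/dt = 2π(11)(4) = 88π cm²/s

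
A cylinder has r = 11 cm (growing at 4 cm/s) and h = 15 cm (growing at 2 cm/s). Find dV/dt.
1562π cm³/s

V = πr²h
dV/dt = 2πrh·dr/dt + πr²·dh/dt
= 2π(11)(15)(4) + π(11)²(2)
= 1562π cm³/s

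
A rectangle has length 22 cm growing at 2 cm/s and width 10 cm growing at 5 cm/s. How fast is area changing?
130 cm²/s

A = lw
dA/dt = w·dl/dt + l·dw/dt = 10·2 + 22·5 = 130 cm²/s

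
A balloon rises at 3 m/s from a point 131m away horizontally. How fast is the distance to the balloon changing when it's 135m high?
405√35386/35386 ≈ 2.153 m/s

z² = 131² + y²
z = √(131² + 135²) = √35386
dz/dt = y/z · dy/dt = 135/√35386 · 3 = 405√35386/35386 ≈ 2.153 m/s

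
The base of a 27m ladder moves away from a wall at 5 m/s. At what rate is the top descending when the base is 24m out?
40√17/17 ≈ 9.701 m/s

x² + y² = 27²
2x·dx/dt + 2y·dy/dt = 0
dy/dt = -x/y · dx/dt = -24/(3√17) · 5 = -40√17/17 m/s
The top is descending at 40√17/17 ≈ 9.701 m/s.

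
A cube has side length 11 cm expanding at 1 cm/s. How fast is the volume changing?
363 cm³/s

V = s³
dV/dt = 3s² · ds/dt = 3·11²·1 = 363 cm³/s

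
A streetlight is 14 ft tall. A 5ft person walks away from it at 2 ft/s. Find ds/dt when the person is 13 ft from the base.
10/9 ft/s

By similar triangles: 14/(x+s) = 5/s
Solving: s = 5x/9
ds/dt = 5/9 · dx/dt = 5/9 · 2 = 10/9 ft/s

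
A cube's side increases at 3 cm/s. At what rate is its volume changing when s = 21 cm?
3969 cm³/s

V = s³
dV/dt = 3s² · ds/dt = 3·21²·3 = 3969 cm³/s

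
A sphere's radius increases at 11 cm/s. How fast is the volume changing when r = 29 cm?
37004π cm³/s

V = (4/3)πr³
dV/dt = dV/dr · dr/dt = 4πr² · 11
At r = 29: dV/dt = 37004π cm³/s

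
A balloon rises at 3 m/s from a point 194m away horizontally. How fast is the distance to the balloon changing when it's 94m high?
141√11618/11618 ≈ 1.308 m/s

z² = 194² + y²
z = √(194² + 94²) = 2√11618
dz/dt = y/z · dy/dt = 94/(2√11618) · 3 = 141√11618/11618 ≈ 1.308 m/s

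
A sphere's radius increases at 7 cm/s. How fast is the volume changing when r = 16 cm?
7168π cm³/s

V = (4/3)πr³
dV/dt = dV/dr · dr/dt = 4πr² · 7
At r = 16: dV/dt = 7168π cm³/s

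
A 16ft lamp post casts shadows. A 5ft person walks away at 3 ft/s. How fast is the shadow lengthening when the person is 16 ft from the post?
15/11 ft/s

By similar triangles: 16/(x+s) = 5/s
Solving: s = 5x/11
ds/dt = 5/11 · dx/dt = 5/11 · 3 = 15/11 ft/s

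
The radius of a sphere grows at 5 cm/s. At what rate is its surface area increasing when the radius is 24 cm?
960π cm²/s

S = 4πr²
dS/dt = dS/dr · dr/dt = 8πr · 5
At r = 24: dS/dt = 960π cm²/s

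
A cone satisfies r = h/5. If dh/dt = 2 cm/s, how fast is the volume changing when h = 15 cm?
18π cm³/s

V = (1/3)π(h/5)²h = πh³/75
dV/dt = πh²/25 · 2
At h = 15: dV/dt = 18π cm³/s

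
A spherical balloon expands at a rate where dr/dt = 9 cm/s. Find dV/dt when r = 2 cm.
144π cm³/s

V = (4/3)πr³
dV/dt = dV/dr · dr/dt = 4πr² · 9
At r = 2: dV/dt = 144π cm³/s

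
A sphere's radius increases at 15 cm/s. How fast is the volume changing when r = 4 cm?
960π cm³/s

V = (4/3)πr³
dV/dt = dV/dr · dr/dt = 4πr² · 15
At r = 4: dV/dt = 960π cm³/s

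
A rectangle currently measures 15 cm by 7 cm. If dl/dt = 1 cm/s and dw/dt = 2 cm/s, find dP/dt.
6 cm/s

P = 2(l + w)
dP/dt = 2(dl/dt + dw/dt) = 2(1 + 2) = 6 cm/s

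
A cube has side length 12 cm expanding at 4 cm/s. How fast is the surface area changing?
576 cm²/s

A = 6s²
dA/dt = 12s · ds/dt = 12·12·4 = 576 cm²/s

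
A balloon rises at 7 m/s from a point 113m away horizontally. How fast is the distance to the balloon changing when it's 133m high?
931√30458/30458 ≈ 5.335 m/s

z² = 113² + y²
z = √(113² + 133²) = √30458
dz/dt = y/z · dy/dt = 133/√30458 · 7 = 931√30458/30458 ≈ 5.335 m/s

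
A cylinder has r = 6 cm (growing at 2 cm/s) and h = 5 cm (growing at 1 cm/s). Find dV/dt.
156π cm³/s

V = πr²h
dV/dt = 2πrh·dr/dt + πr²·dh/dt
= 2π(6)(5)(2) + π(6)²(1)
= 156π cm³/s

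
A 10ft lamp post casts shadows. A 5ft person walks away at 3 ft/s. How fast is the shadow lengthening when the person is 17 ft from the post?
3 ft/s

By similar triangles: 10/(x+s) = 5/s
Solving: s = 5x/5
ds/dt = 5/5 · dx/dt = 1 · 3 = 3 ft/s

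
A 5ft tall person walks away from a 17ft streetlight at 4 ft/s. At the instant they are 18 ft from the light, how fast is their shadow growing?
5/3 ft/s

By similar triangles: 17/(x+s) = 5/s
Solving: s = 5x/12
ds/dt = 5/12 · dx/dt = 5/12 · 4 = 5/3 ft/s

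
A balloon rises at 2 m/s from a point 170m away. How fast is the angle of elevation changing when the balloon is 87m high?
0.009323 rad/s

tan(θ) = y/170
sec²(θ) · dθ/dt = (1/170) · dy/dt
dθ/dt = cos²(θ)/170 · 2 = 170/(170² + 87²) · 2
dθ/dt = 0.009323 rad/s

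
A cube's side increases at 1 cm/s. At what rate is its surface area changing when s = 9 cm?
108 cm²/s

A = 6s²
dA/dt = 12s · ds/dt = 12·9·1 = 108 cm²/s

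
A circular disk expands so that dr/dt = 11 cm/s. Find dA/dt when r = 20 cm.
440π cm²/s

A = πr²
dA/dt = 2πr · dr/dt = 2π(20)(11) = 440π cm²/s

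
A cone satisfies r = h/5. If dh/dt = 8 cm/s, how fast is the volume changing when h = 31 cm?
7688π/25 cm³/s

V = (1/3)π(h/5)²h = πh³/75
dV/dt = πh²/25 · 8
At h = 31: dV/dt = 7688π/25 cm³/s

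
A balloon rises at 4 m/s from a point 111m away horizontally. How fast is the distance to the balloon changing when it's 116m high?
464√25777/25777 ≈ 2.89 m/s

z² = 111² + y²
z = √(111² + 116²) = √25777
dz/dt = y/z · dy/dt = 116/√25777 · 4 = 464√25777/25777 ≈ 2.89 m/s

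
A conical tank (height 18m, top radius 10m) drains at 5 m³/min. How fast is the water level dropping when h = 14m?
81/(980π) ≈ 0.02631 m/min

r/h = 10/18, so r = (5/9)h
V = (1/3)πr²h = (1/3)π((5/9)h)²h = (25/243)πh³
dV/dh = (25/81)πh²
dh/dt = (dV/dt)/(dV/dh) = -5/((25/81)π·14²) = -81/(980π) m/min
The level is dropping at 81/(980π) ≈ 0.02631 m/min.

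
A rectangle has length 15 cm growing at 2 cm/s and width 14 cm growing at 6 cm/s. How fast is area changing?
118 cm²/s

A = lw
dA/dt = w·dl/dt + l·dw/dt = 14·2 + 15·6 = 118 cm²/s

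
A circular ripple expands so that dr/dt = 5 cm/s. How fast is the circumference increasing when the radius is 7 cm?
10π cm/s

C = 2πr
dC/dt = 2π · dr/dt = 2π · 5 = 10π cm/s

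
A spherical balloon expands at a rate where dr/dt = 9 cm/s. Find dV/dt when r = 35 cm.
44100π cm³/s

V = (4/3)πr³
dV/dt = dV/dr · dr/dt = 4πr² · 9
At r = 35: dV/dt = 44100π cm³/s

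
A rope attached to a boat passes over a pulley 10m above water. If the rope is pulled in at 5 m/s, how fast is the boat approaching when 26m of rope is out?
65/12 ≈ 5.417 m/s

rope² = x² + 10²
x = √(26² - 10²) = 24
dx/dt = (rope/x) · d(rope)/dt = (26/24) · (-5) = -65/12 m/s
The boat approaches at 65/12 ≈ 5.417 m/s.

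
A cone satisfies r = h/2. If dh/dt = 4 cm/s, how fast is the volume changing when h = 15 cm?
225π cm³/s

V = (1/3)π(h/2)²h = πh³/12
dV/dt = πh²/4 · 4
At h = 15: dV/dt = 225π cm³/s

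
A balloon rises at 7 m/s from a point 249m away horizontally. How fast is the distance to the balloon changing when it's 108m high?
252√8185/8185 ≈ 2.785 m/s

z² = 249² + y²
z = √(249² + 108²) = 3√8185
dz/dt = y/z · dy/dt = 108/(3√8185) · 7 = 252√8185/8185 ≈ 2.785 m/s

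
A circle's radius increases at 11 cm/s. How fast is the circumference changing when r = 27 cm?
22π cm/s

C = 2πr
dC/dt = 2π · dr/dt = 2π · 11 = 22π cm/s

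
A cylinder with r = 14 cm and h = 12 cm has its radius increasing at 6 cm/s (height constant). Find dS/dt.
480π cm²/s

S = 2πrh + 2πr² (lateral + bases)
dS/dt = (2πh + 4πr)·dr/dt = (2π·12 + 4π·14)·6
= 480π cm²/s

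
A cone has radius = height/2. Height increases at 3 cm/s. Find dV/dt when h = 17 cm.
867π/4 cm³/s

V = (1/3)π(h/2)²h = πh³/12
dV/dt = πh²/4 · 3
At h = 17: dV/dt = 867π/4 cm³/s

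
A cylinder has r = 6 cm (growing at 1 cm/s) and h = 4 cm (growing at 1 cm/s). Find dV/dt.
84π cm³/s

V = πr²h
dV/dt = 2πrh·dr/dt + πr²·dh/dt
= 2π(6)(4)(1) + π(6)²(1)
= 84π cm³/s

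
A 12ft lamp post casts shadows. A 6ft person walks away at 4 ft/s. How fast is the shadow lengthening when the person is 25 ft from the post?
4 ft/s

By similar triangles: 12/(x+s) = 6/s
Solving: s = 6x/6
ds/dt = 6/6 · dx/dt = 1 · 4 = 4 ft/s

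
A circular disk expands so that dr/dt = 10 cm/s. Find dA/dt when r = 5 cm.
100π cm²/s

A = πr²
dA/dt = 2πr · dr/dt = 2π(5)(10) = 100π cm²/s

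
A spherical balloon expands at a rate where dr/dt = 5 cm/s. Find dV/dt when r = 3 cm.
180π cm³/s

V = (4/3)πr³
dV/dt = dV/dr · dr/dt = 4πr² · 5
At r = 3: dV/dt = 180π cm³/s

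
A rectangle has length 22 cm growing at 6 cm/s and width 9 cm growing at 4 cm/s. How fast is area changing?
142 cm²/s

A = lw
dA/dt = w·dl/dt + l·dw/dt = 9·6 + 22·4 = 142 cm²/s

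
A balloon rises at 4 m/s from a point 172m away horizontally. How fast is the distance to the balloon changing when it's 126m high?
252√11365/11365 ≈ 2.364 m/s

z² = 172² + y²
z = √(172² + 126²) = 2√11365
dz/dt = y/z · dy/dt = 126/(2√11365) · 4 = 252√11365/11365 ≈ 2.364 m/s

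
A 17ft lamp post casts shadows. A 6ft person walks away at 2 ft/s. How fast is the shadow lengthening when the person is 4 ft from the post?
12/11 ft/s

By similar triangles: 17/(x+s) = 6/s
Solving: s = 6x/11
ds/dt = 6/11 · dx/dt = 6/11 · 2 = 12/11 ft/s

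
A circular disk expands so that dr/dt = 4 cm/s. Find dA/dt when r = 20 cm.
160π cm²/s

A = πr²
dA/dt = 2πr · dr/dt = 2π(20)(4) = 160π cm²/s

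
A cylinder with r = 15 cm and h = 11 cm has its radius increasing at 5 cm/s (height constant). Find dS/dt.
410π cm²/s

S = 2πrh + 2πr² (lateral + bases)
dS/dt = (2πh + 4πr)·dr/dt = (2π·11 + 4π·15)·5
= 410π cm²/s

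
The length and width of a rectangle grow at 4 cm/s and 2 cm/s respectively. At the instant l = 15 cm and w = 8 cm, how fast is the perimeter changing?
12 cm/s

P = 2(l + w)
dP/dt = 2(dl/dt + dw/dt) = 2(4 + 2) = 12 cm/s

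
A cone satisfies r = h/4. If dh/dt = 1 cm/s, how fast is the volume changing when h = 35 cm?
1225π/16 cm³/s

V = (1/3)π(h/4)²h = πh³/48
dV/dt = πh²/16 · 1
At h = 35: dV/dt = 1225π/16 cm³/s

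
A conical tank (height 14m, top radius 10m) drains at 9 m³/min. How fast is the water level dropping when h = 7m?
9/(25π) ≈ 0.1146 m/min

r/h = 10/14, so r = (5/7)h
V = (1/3)πr²h = (1/3)π((5/7)h)²h = (25/147)πh³
dV/dh = (25/49)πh²
dh/dt = (dV/dt)/(dV/dh) = -9/((25/49)π·7²) = -9/(25π) m/min
The level is dropping at 9/(25π) ≈ 0.1146 m/min.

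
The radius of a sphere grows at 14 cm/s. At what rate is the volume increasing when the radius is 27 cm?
40824π cm³/s

V = (4/3)πr³
dV/dt = dV/dr · dr/dt = 4πr² · 14
At r = 27: dV/dt = 40824π cm³/s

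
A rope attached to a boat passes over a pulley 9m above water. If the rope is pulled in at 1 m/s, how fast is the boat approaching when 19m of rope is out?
19√70/140 ≈ 1.135 m/s

rope² = x² + 9²
x = √(19² - 9²) = 2√70
dx/dt = (rope/x) · d(rope)/dt = (19/(2√70)) · (-1) = -19√70/140 m/s
The boat approaches at 19√70/140 ≈ 1.135 m/s.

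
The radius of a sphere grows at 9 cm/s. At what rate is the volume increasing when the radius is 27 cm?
26244π cm³/s

V = (4/3)πr³
dV/dt = dV/dr · dr/dt = 4πr² · 9
At r = 27: dV/dt = 26244π cm³/s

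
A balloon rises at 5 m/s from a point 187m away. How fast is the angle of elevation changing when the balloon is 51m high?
0.024887 rad/s

tan(θ) = y/187
sec²(θ) · dθ/dt = (1/187) · dy/dt
dθ/dt = cos²(θ)/187 · 5 = 187/(187² + 51²) · 5
dθ/dt = 0.024887 rad/s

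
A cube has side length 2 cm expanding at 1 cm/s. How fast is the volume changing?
12 cm³/s

V = s³
dV/dt = 3s² · ds/dt = 3·2²·1 = 12 cm³/s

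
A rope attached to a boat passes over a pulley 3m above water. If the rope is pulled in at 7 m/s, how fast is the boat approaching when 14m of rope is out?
98√187/187 ≈ 7.166 m/s

rope² = x² + 3²
x = √(14² - 3²) = √187
dx/dt = (rope/x) · d(rope)/dt = (14/√187) · (-7) = -98√187/187 m/s
The boat approaches at 98√187/187 ≈ 7.166 m/s.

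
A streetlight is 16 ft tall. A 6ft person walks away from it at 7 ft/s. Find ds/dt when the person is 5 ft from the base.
21/5 ft/s

By similar triangles: 16/(x+s) = 6/s
Solving: s = 6x/10
ds/dt = 6/10 · dx/dt = 3/5 · 7 = 21/5 ft/s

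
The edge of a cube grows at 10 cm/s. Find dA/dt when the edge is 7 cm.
840 cm²/s

A = 6s²
dA/dt = 12s · ds/dt = 12·7·10 = 840 cm²/s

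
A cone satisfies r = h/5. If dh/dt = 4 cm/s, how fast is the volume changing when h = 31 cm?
3844π/25 cm³/s

V = (1/3)π(h/5)²h = πh³/75
dV/dt = πh²/25 · 4
At h = 31: dV/dt = 3844π/25 cm³/s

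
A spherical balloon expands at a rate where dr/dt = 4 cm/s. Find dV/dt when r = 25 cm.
10000π cm³/s

V = (4/3)πr³
dV/dt = dV/dr · dr/dt = 4πr² · 4
At r = 25: dV/dt = 10000π cm³/s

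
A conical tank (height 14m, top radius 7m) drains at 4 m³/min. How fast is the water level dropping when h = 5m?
16/(25π) ≈ 0.2037 m/min

r/h = 7/14, so r = (1/2)h
V = (1/3)πr²h = (1/3)π((1/2)h)²h = (1/12)πh³
dV/dh = (1/4)πh²
dh/dt = (dV/dt)/(dV/dh) = -4/((1/4)π·5²) = -16/(25π) m/min
The level is dropping at 16/(25π) ≈ 0.2037 m/min.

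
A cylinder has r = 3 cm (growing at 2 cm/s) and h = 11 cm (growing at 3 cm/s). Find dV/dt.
159π cm³/s

V = πr²h
dV/dt = 2πrh·dr/dt + πr²·dh/dt
= 2π(3)(11)(2) + π(3)²(3)
= 159π cm³/s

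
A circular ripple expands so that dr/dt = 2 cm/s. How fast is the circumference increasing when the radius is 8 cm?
4π cm/s

C = 2πr
dC/dt = 2π · dr/dt = 2π · 2 = 4π cm/s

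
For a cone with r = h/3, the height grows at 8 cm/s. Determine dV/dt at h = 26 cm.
5408π/9 cm³/s

V = (1/3)π(h/3)²h = πh³/27
dV/dt = πh²/9 · 8
At h = 26: dV/dt = 5408π/9 cm³/s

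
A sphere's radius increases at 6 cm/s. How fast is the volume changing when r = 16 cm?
6144π cm³/s

V = (4/3)πr³
dV/dt = dV/dr · dr/dt = 4πr² · 6
At r = 16: dV/dt = 6144π cm³/s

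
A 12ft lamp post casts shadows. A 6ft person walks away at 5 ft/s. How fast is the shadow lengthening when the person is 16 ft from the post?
5 ft/s

By similar triangles: 12/(x+s) = 6/s
Solving: s = 6x/6
ds/dt = 6/6 · dx/dt = 1 · 5 = 5 ft/s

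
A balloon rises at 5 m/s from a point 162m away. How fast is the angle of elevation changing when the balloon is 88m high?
0.023832 rad/s

tan(θ) = y/162
sec²(θ) · dθ/dt = (1/162) · dy/dt
dθ/dt = cos²(θ)/162 · 5 = 162/(162² + 88²) · 5
dθ/dt = 0.023832 rad/s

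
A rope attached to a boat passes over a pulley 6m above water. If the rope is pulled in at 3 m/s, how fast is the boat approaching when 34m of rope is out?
51√70/140 ≈ 3.048 m/s

rope² = x² + 6²
x = √(34² - 6²) = 4√70
dx/dt = (rope/x) · d(rope)/dt = (34/(4√70)) · (-3) = -51√70/140 m/s
The boat approaches at 51√70/140 ≈ 3.048 m/s.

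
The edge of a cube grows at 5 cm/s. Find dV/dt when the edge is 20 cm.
6000 cm³/s

V = s³
dV/dt = 3s² · ds/dt = 3·20²·5 = 6000 cm³/s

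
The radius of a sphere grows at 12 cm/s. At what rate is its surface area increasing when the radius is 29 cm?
2784π cm²/s

S = 4πr²
dS/dt = dS/dr · dr/dt = 8πr · 12
At r = 29: dS/dt = 2784π cm²/s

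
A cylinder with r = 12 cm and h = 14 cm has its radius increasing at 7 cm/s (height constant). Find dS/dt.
532π cm²/s

S = 2πrh + 2πr² (lateral + bases)
dS/dt = (2πh + 4πr)·dr/dt = (2π·14 + 4π·12)·7
= 532π cm²/s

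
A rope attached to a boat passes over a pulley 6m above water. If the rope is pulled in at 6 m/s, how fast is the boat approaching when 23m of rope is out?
138√493/493 ≈ 6.215 m/s

rope² = x² + 6²
x = √(23² - 6²) = √493
dx/dt = (rope/x) · d(rope)/dt = (23/√493) · (-6) = -138√493/493 m/s
The boat approaches at 138√493/493 ≈ 6.215 m/s.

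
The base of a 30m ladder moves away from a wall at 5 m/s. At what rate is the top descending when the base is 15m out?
5√3/3 ≈ 2.887 m/s

x² + y² = 30²
2x·dx/dt + 2y·dy/dt = 0
dy/dt = -x/y · dx/dt = -15/(15√3) · 5 = -5√3/3 m/s
The top is descending at 5√3/3 ≈ 2.887 m/s.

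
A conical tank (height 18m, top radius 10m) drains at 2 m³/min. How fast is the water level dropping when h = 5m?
162/(625π) ≈ 0.08251 m/min

r/h = 10/18, so r = (5/9)h
V = (1/3)πr²h = (1/3)π((5/9)h)²h = (25/243)πh³
dV/dh = (25/81)πh²
dh/dt = (dV/dt)/(dV/dh) = -2/((25/81)π·5²) = -162/(625π) m/min
The level is dropping at 162/(625π) ≈ 0.08251 m/min.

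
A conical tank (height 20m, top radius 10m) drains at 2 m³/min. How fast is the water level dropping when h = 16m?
1/(32π) ≈ 0.009947 m/min

r/h = 10/20, so r = (1/2)h
V = (1/3)πr²h = (1/3)π((1/2)h)²h = (1/12)πh³
dV/dh = (1/4)πh²
dh/dt = (dV/dt)/(dV/dh) = -2/((1/4)π·16²) = -1/(32π) m/min
The level is dropping at 1/(32π) ≈ 0.009947 m/min.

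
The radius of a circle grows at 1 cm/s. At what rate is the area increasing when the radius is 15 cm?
30π cm²/s

A = πr²
dA/dt = 2πr · dr/dt = 2π(15)(1) = 30π cm²/s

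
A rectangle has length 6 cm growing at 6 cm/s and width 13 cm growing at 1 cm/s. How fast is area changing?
84 cm²/s

A = lw
dA/dt = w·dl/dt + l·dw/dt = 13·6 + 6·1 = 84 cm²/s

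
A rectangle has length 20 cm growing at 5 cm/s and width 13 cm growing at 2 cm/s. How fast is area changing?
105 cm²/s

A = lw
dA/dt = w·dl/dt + l·dw/dt = 13·5 + 20·2 = 105 cm²/s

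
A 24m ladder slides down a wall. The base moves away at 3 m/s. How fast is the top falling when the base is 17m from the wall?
51√287/287 ≈ 3.01 m/s

x² + y² = 24²
2x·dx/dt + 2y·dy/dt = 0
dy/dt = -x/y · dx/dt = -17/√287 · 3 = -51√287/287 m/s
The top is descending at 51√287/287 ≈ 3.01 m/s.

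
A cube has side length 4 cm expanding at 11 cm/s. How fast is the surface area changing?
528 cm²/s

A = 6s²
dA/dt = 12s · ds/dt = 12·4·11 = 528 cm²/s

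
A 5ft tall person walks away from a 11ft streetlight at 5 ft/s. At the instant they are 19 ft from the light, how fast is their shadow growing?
25/6 ft/s

By similar triangles: 11/(x+s) = 5/s
Solving: s = 5x/6
ds/dt = 5/6 · dx/dt = 5/6 · 5 = 25/6 ft/s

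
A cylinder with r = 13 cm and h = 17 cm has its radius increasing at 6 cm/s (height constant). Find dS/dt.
516π cm²/s

S = 2πrh + 2πr² (lateral + bases)
dS/dt = (2πh + 4πr)·dr/dt = (2π·17 + 4π·13)·6
= 516π cm²/s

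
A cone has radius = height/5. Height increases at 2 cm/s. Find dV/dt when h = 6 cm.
72π/25 cm³/s

V = (1/3)π(h/5)²h = πh³/75
dV/dt = πh²/25 · 2
At h = 6: dV/dt = 72π/25 cm³/s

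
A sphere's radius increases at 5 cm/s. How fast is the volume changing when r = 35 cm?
24500π cm³/s

V = (4/3)πr³
dV/dt = dV/dr · dr/dt = 4πr² · 5
At r = 35: dV/dt = 24500π cm³/s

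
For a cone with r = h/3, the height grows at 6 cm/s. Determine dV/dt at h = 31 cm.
1922π/3 cm³/s

V = (1/3)π(h/3)²h = πh³/27
dV/dt = πh²/9 · 6
At h = 31: dV/dt = 1922π/3 cm³/s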